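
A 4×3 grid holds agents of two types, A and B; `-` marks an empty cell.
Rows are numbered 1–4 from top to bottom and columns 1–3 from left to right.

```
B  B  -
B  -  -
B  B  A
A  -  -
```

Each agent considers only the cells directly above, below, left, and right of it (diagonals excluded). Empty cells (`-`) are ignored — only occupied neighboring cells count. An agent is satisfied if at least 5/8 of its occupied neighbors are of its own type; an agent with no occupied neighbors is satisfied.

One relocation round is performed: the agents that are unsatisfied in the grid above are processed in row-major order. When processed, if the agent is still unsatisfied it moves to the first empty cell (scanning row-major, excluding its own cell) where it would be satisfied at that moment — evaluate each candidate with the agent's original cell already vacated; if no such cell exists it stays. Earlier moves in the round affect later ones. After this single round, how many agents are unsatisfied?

0

Initially unsatisfied (in order): (3,2), (3,3), (4,1).
  (3,2) → (1,3).
  (3,3): now satisfied by earlier moves; stays.
  (4,1) → (4,2).
Resulting grid:
B B B
B - -
B - A
- A -
All satisfied now.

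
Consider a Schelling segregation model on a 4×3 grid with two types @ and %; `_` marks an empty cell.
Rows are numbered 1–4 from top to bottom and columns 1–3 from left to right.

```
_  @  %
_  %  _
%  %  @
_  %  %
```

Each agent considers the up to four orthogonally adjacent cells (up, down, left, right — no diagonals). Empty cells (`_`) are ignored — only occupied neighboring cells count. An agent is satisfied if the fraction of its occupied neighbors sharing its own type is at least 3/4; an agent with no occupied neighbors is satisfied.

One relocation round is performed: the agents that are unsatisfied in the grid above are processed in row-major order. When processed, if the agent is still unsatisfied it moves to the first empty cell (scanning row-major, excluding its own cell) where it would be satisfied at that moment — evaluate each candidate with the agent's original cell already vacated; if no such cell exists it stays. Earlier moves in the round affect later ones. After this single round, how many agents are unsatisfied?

1

Initially unsatisfied (in order): (1,2), (1,3), (2,2), (3,3), (4,3).
  (1,2) → (1,1).
  (1,3): now satisfied by earlier moves; stays.
  (2,2): now satisfied by earlier moves; stays.
  (3,3): no empty cell satisfies it; stays.
  (4,3) → (4,1).
Resulting grid:
@ _ %
_ % _
% % @
% % _
Unsatisfied now: (3,3).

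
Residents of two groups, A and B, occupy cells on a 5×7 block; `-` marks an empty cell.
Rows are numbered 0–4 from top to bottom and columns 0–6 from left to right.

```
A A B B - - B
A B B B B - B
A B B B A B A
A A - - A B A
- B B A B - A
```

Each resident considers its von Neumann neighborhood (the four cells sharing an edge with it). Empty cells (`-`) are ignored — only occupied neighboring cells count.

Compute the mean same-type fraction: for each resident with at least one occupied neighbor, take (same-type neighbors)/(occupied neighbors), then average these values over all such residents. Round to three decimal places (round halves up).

0.592

(0,0)A 2/2
(0,1)A 1/3
(0,2)B 2/3
(0,3)B 2/2
(0,6)B 1/1
(1,0)A 2/3
(1,1)B 2/4
(1,2)B 4/4
(1,3)B 4/4
(1,4)B 1/2
(1,6)B 1/2
(2,0)A 2/3
(2,1)B 2/4
(2,2)B 3/3
(2,3)B 2/3
(2,4)A 1/4
(2,5)B 1/3
(2,6)A 1/3
(3,0)A 2/2
(3,1)A 1/3
(3,4)A 1/3
(3,5)B 1/3
(3,6)A 2/3
(4,1)B 1/2
(4,2)B 1/2
(4,3)A 0/2
(4,4)B 0/2
(4,6)A 1/1
Sum over 28 residents: 2/2 + 1/3 + 2/3 + 2/2 + 1/1 + 2/3 + 2/4 + 4/4 + 4/4 + 1/2 + 1/2 + 2/3 + 2/4 + 3/3 + 2/3 + 1/4 + 1/3 + 1/3 + 2/2 + 1/3 + 1/3 + 1/3 + 2/3 + 1/2 + 1/2 + 0/2 + 0/2 + 1/1 = 199/12; mean = 199/12 ÷ 28 = 199/336 = 0.592261… → 0.592.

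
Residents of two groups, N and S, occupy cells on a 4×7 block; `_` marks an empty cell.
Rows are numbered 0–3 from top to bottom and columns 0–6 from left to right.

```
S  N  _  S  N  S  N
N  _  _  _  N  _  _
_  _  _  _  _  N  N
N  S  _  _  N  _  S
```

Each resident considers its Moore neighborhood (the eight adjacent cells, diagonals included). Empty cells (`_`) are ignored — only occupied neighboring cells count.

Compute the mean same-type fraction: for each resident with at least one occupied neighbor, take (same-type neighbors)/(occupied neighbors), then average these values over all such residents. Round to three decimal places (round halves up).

0.292

(0,0)S 0/2
(0,1)N 1/2
(0,3)S 0/2
(0,4)N 1/3
(0,5)S 0/3
(0,6)N 0/1
(1,0)N 1/2
(1,4)N 2/4
(2,5)N 3/4
(2,6)N 1/2
(3,0)N 0/1
(3,1)S 0/1
(3,4)N 1/1
(3,6)S 0/2
Sum over 14 residents: 0/2 + 1/2 + 0/2 + 1/3 + 0/3 + 0/1 + 1/2 + 2/4 + 3/4 + 1/2 + 0/1 + 0/1 + 1/1 + 0/2 = 49/12; mean = 49/12 ÷ 14 = 7/24 = 0.291666… → 0.292.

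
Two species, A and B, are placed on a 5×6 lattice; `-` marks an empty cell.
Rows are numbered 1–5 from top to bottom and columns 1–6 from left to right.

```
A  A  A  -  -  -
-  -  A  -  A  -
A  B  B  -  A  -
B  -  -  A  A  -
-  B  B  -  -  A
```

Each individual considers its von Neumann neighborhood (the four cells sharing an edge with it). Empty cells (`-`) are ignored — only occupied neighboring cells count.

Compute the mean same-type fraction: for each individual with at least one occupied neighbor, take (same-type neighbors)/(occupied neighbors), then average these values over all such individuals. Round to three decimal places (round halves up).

0.750

(1,1)A 1/1
(1,2)A 2/2
(1,3)A 2/2
(2,3)A 1/2
(2,5)A 1/1
(3,1)A 0/2
(3,2)B 1/2
(3,3)B 1/2
(3,5)A 2/2
(4,1)B 0/1
(4,4)A 1/1
(4,5)A 2/2
(5,2)B 1/1
(5,3)B 1/1
(5,6)A — no occupied neighbors
Sum over 14 individuals: 1/1 + 2/2 + 2/2 + 1/2 + 1/1 + 0/2 + 1/2 + 1/2 + 2/2 + 0/1 + 1/1 + 2/2 + 1/1 + 1/1 = 21/2; mean = 21/2 ÷ 14 = 3/4 = 0.75 → 0.750.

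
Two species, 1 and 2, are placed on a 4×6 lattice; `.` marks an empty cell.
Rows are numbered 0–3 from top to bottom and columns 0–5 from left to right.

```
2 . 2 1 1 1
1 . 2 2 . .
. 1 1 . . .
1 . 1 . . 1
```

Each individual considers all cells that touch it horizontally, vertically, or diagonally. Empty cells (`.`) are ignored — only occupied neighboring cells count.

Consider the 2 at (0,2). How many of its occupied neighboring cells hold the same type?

2

Occupied neighbors of (0,2): (0,3)=1, (1,2)=2, (1,3)=2.
Same type (2): 2 of 3.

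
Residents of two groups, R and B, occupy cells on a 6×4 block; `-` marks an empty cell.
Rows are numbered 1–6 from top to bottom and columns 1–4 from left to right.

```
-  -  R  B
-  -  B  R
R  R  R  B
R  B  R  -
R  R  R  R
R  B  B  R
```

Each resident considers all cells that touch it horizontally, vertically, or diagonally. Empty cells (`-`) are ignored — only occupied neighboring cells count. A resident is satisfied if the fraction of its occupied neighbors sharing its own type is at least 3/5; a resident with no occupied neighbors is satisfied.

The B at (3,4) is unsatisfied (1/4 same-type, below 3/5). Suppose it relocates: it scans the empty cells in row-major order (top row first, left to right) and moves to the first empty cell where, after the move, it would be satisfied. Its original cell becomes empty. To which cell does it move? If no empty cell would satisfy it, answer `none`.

Vacating (3,4). Empty cells in order:
  (1,1): 0/0 same-type → satisfied — stop here.

(1,1)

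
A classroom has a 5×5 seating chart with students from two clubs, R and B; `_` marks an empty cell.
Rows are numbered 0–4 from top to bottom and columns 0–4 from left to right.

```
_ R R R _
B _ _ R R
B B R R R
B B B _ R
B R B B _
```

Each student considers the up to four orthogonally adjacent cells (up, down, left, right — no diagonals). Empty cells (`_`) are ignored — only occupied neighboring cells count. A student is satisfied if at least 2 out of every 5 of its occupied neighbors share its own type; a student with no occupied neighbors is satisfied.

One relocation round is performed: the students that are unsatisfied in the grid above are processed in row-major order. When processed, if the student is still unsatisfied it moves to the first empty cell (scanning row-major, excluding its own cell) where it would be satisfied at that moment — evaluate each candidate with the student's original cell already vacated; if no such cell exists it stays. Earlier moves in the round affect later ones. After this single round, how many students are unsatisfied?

0

Initially unsatisfied (in order): (2,2), (4,1).
  (2,2) → (0,0).
  (4,1) → (0,4).
Resulting grid:
R R R R R
B _ _ R R
B B _ R R
B B B _ R
B _ B B _
All satisfied now.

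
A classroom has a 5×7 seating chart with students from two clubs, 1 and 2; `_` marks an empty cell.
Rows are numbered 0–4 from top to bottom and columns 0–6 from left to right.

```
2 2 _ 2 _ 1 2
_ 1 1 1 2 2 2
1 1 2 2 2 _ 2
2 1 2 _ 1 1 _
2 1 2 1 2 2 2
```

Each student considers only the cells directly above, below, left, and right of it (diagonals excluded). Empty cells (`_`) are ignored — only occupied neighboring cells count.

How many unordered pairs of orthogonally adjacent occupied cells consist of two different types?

Scan each occupied cell's neighbors to the right and below so each pair is counted once.
Row 0: 2(0,0)–2(0,1)= 2(0,1)–1(1,1)≠ 2(0,3)–1(1,3)≠ 1(0,5)–2(0,6)≠ 1(0,5)–2(1,5)≠ 2(0,6)–2(1,6)=  → 4/6 unlike.
Row 1: 1(1,1)–1(1,2)= 1(1,1)–1(2,1)= 1(1,2)–1(1,3)= 1(1,2)–2(2,2)≠ 1(1,3)–2(1,4)≠ 1(1,3)–2(2,3)≠ 2(1,4)–2(1,5)= 2(1,4)–2(2,4)= 2(1,5)–2(1,6)= 2(1,6)–2(2,6)=  → 3/10 unlike.
Row 2: 1(2,0)–1(2,1)= 1(2,0)–2(3,0)≠ 1(2,1)–2(2,2)≠ 1(2,1)–1(3,1)= 2(2,2)–2(2,3)= 2(2,2)–2(3,2)= 2(2,3)–2(2,4)= 2(2,4)–1(3,4)≠  → 3/8 unlike.
Row 3: 2(3,0)–1(3,1)≠ 2(3,0)–2(4,0)= 1(3,1)–2(3,2)≠ 1(3,1)–1(4,1)= 2(3,2)–2(4,2)= 1(3,4)–1(3,5)= 1(3,4)–2(4,4)≠ 1(3,5)–2(4,5)≠  → 4/8 unlike.
Row 4: 2(4,0)–1(4,1)≠ 1(4,1)–2(4,2)≠ 2(4,2)–1(4,3)≠ 1(4,3)–2(4,4)≠ 2(4,4)–2(4,5)= 2(4,5)–2(4,6)=  → 4/6 unlike.
Total adjacent occupied pairs: 38; unlike-type pairs: 18.

18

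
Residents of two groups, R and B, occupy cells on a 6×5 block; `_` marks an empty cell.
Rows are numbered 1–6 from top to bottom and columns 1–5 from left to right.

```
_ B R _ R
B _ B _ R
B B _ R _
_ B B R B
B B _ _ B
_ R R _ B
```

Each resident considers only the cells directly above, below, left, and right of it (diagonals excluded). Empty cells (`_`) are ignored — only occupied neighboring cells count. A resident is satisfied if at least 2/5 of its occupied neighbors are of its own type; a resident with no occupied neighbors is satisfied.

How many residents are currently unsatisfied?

(1,2)B 0/1 unhappy
(1,3)R 0/2 unhappy
(1,5)R 1/1 ok
(2,1)B 1/1 ok
(2,3)B 0/1 unhappy
(2,5)R 1/1 ok
(3,1)B 2/2 ok
(3,2)B 2/2 ok
(3,4)R 1/1 ok
(4,2)B 3/3 ok
(4,3)B 1/2 ok
(4,4)R 1/3 unhappy
(4,5)B 1/2 ok
(5,1)B 1/1 ok
(5,2)B 2/3 ok
(5,5)B 2/2 ok
(6,2)R 1/2 ok
(6,3)R 1/1 ok
(6,5)B 1/1 ok
Unsatisfied: (1,2), (1,3), (2,3), (4,4) — 4 in total.

4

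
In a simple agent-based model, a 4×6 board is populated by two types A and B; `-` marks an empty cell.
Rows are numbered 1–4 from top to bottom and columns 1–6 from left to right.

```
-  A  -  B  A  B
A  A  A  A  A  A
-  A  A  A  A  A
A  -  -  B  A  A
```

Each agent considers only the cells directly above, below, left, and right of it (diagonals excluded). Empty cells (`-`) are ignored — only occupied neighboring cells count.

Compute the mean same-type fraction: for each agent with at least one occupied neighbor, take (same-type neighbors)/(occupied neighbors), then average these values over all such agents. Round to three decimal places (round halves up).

0.731

(1,2)A 1/1
(1,4)B 0/2
(1,5)A 1/3
(1,6)B 0/2
(2,1)A 1/1
(2,2)A 4/4
(2,3)A 3/3
(2,4)A 3/4
(2,5)A 4/4
(2,6)A 2/3
(3,2)A 2/2
(3,3)A 3/3
(3,4)A 3/4
(3,5)A 4/4
(3,6)A 3/3
(4,1)A — no occupied neighbors
(4,4)B 0/2
(4,5)A 2/3
(4,6)A 2/2
Sum over 18 agents: 1/1 + 0/2 + 1/3 + 0/2 + 1/1 + 4/4 + 3/3 + 3/4 + 4/4 + 2/3 + 2/2 + 3/3 + 3/4 + 4/4 + 3/3 + 0/2 + 2/3 + 2/2 = 79/6; mean = 79/6 ÷ 18 = 79/108 = 0.731481… → 0.731.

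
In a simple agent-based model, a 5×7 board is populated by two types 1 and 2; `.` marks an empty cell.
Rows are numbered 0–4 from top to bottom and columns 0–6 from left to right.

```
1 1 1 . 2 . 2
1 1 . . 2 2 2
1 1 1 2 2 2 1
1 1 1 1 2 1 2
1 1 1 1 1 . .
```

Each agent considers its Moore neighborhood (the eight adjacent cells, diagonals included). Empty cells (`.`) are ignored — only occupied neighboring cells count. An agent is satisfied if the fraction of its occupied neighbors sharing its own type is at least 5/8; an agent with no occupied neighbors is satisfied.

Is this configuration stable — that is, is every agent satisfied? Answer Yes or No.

No

Row 0: (0,0)1 3/3 ok · (0,1)1 4/4 ok · (0,2)1 2/2 ok · (0,4)2 2/2 ok · (0,6)2 2/2 ok
Row 1: (1,0)1 5/5 ok · (1,1)1 7/7 ok · (1,4)2 5/5 ok · (1,5)2 6/7 ok · (1,6)2 3/4 ok
Row 2: (2,0)1 5/5 ok · (2,1)1 7/7 ok · (2,2)1 5/6 ok · (2,3)2 3/6 unhappy · (2,4)2 5/7 ok · (2,5)2 6/8 ok · (2,6)1 1/5 unhappy
Row 3: (3,0)1 5/5 ok · (3,1)1 8/8 ok · (3,2)1 7/8 ok · (3,3)1 5/8 ok · (3,4)2 3/7 unhappy · (3,5)1 2/6 unhappy · (3,6)2 1/3 unhappy
Row 4: (4,0)1 3/3 ok · (4,1)1 5/5 ok · (4,2)1 5/5 ok · (4,3)1 4/5 ok · (4,4)1 3/4 ok
For instance (2,3) has only 3/6 same-type neighbors, below 5/8.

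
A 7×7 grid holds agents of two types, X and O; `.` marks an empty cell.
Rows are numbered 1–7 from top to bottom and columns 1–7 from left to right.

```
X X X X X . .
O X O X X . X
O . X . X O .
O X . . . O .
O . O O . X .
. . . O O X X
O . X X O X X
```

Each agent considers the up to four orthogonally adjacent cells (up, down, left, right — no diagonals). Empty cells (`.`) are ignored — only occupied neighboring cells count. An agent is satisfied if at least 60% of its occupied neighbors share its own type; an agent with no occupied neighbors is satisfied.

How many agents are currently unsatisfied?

12

Row 1: (1,1)X 1/2 ✗ · (1,2)X 3/3 ✓ · (1,3)X 2/3 ✓ · (1,4)X 3/3 ✓ · (1,5)X 2/2 ✓
Row 2: (2,1)O 1/3 ✗ · (2,2)X 1/3 ✗ · (2,3)O 0/4 ✗ · (2,4)X 2/3 ✓ · (2,5)X 3/3 ✓ · (2,7)X 0/0 ✓
Row 3: (3,1)O 2/2 ✓ · (3,3)X 0/1 ✗ · (3,5)X 1/2 ✗ · (3,6)O 1/2 ✗
Row 4: (4,1)O 2/3 ✓ · (4,2)X 0/1 ✗ · (4,6)O 1/2 ✗
Row 5: (5,1)O 1/1 ✓ · (5,3)O 1/1 ✓ · (5,4)O 2/2 ✓ · (5,6)X 1/2 ✗
Row 6: (6,4)O 2/3 ✓ · (6,5)O 2/3 ✓ · (6,6)X 3/4 ✓ · (6,7)X 2/2 ✓
Row 7: (7,1)O 0/0 ✓ · (7,3)X 1/1 ✓ · (7,4)X 1/3 ✗ · (7,5)O 1/3 ✗ · (7,6)X 2/3 ✓ · (7,7)X 2/2 ✓
Unsatisfied: (1,1), (2,1), (2,2), (2,3), (3,3), (3,5), (3,6), (4,2), (4,6), (5,6), (7,4), (7,5) — 12 in total.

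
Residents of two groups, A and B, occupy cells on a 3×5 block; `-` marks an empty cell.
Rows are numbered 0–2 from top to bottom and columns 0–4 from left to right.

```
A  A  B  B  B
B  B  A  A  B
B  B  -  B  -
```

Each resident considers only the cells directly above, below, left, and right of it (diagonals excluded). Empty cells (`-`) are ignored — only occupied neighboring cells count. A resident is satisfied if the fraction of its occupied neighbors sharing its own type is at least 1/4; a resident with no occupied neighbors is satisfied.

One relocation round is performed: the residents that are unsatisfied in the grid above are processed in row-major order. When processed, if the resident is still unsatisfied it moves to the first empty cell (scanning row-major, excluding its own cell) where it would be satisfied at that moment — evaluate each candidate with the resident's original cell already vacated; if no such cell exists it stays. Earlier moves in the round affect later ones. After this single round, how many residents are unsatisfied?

Initially unsatisfied (in order): (2,3).
  (2,3) → (2,2).
Resulting grid:
A A B B B
B B A A B
B B B - -
All satisfied now.

0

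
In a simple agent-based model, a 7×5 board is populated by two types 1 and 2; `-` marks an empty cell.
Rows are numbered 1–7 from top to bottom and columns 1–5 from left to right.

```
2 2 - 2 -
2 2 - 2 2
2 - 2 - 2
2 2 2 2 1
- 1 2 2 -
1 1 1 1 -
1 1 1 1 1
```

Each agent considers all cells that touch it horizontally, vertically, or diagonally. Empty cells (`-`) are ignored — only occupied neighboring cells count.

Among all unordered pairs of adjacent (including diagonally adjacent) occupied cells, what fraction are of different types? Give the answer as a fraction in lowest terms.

4/21

Scan each occupied cell's neighbors to the right and below (and the two forward diagonals) so each pair is counted once.
From row 1: 0 unlike of 7 pairs (running 0/7).
From row 2: 0 unlike of 8 pairs (running 0/15).
From row 3: 1 unlike of 7 pairs (running 1/22).
From row 4: 5 unlike of 13 pairs (running 6/35).
From row 5: 6 unlike of 10 pairs (running 12/45).
From row 6: 0 unlike of 14 pairs (running 12/59).
From row 7: 0 unlike of 4 pairs (running 12/63).
Total adjacent occupied pairs: 63; unlike-type pairs: 12.
12/63 reduces to 4/21.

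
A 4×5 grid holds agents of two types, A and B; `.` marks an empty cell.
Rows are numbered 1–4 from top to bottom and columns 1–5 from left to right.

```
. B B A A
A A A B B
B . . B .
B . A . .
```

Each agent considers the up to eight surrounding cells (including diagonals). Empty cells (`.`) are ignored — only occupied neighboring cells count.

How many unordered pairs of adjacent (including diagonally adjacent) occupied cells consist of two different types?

15

Scan each occupied cell's neighbors to the right and below (and the two forward diagonals) so each pair is counted once.
From row 1: 10 unlike of 14 pairs (running 10/14).
From row 2: 4 unlike of 9 pairs (running 14/23).
From row 3: 1 unlike of 2 pairs (running 15/25).
Total adjacent occupied pairs: 25; unlike-type pairs: 15.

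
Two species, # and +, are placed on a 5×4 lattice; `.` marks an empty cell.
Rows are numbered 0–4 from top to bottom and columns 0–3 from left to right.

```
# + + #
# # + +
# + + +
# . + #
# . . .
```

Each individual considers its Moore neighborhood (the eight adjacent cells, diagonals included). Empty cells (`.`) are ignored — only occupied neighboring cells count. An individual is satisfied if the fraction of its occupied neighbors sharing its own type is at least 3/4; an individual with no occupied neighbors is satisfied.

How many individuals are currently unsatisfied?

(0,0)# 2/3 unhappy
(0,1)+ 2/5 unhappy
(0,2)+ 3/5 unhappy
(0,3)# 0/3 unhappy
(1,0)# 3/5 unhappy
(1,1)# 3/8 unhappy
(1,2)+ 6/8 ok
(1,3)+ 4/5 ok
(2,0)# 3/4 ok
(2,1)+ 3/7 unhappy
(2,2)+ 5/7 unhappy
(2,3)+ 4/5 ok
(3,0)# 2/3 unhappy
(3,2)+ 3/4 ok
(3,3)# 0/3 unhappy
(4,0)# 1/1 ok
Unsatisfied: (0,0), (0,1), (0,2), (0,3), (1,0), (1,1), (2,1), (2,2), (3,0), (3,3) — 10 in total.

10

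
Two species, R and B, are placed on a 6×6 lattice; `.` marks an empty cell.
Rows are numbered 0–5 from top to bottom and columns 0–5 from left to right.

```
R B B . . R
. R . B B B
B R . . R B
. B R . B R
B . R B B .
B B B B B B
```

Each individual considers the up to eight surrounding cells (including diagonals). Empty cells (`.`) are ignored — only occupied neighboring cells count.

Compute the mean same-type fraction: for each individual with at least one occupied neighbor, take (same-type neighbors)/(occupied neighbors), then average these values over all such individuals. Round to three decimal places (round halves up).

(0,0)R 1/2
(0,1)B 1/3
(0,2)B 2/3
(0,5)R 0/2
(1,1)R 2/5
(1,3)B 2/3
(1,4)B 3/5
(1,5)B 2/4
(2,0)B 1/3
(2,1)R 2/4
(2,4)R 1/6
(2,5)B 3/5
(3,1)B 2/5
(3,2)R 2/4
(3,4)B 3/5
(3,5)R 1/4
(4,0)B 3/3
(4,2)R 1/6
(4,3)B 5/7
(4,4)B 5/6
(5,0)B 2/2
(5,1)B 3/4
(5,2)B 3/4
(5,3)B 4/5
(5,4)B 4/4
(5,5)B 2/2
Sum over 26 individuals: 1/2 + 1/3 + 2/3 + 0/2 + 2/5 + 2/3 + 3/5 + 2/4 + 1/3 + 2/4 + 1/6 + 3/5 + 2/5 + 2/4 + 3/5 + 1/4 + 3/3 + 1/6 + 5/7 + 5/6 + 2/2 + 3/4 + 3/4 + 4/5 + 4/4 + 2/2 = 6313/420; mean = 6313/420 ÷ 26 = 6313/10920 = 0.578113… → 0.578.

0.578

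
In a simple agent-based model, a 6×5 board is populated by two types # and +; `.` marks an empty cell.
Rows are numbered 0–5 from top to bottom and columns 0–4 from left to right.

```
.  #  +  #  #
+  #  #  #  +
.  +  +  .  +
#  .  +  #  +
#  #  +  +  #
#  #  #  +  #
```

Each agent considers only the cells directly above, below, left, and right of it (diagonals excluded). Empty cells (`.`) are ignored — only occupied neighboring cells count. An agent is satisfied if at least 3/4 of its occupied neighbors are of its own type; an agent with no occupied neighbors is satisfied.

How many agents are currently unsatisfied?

Row 0: (0,1)# 1/2 unhappy · (0,2)+ 0/3 unhappy · (0,3)# 2/3 unhappy · (0,4)# 1/2 unhappy
Row 1: (1,0)+ 0/1 unhappy · (1,1)# 2/4 unhappy · (1,2)# 2/4 unhappy · (1,3)# 2/3 unhappy · (1,4)+ 1/3 unhappy
Row 2: (2,1)+ 1/2 unhappy · (2,2)+ 2/3 unhappy · (2,4)+ 2/2 ok
Row 3: (3,0)# 1/1 ok · (3,2)+ 2/3 unhappy · (3,3)# 0/3 unhappy · (3,4)+ 1/3 unhappy
Row 4: (4,0)# 3/3 ok · (4,1)# 2/3 unhappy · (4,2)+ 2/4 unhappy · (4,3)+ 2/4 unhappy · (4,4)# 1/3 unhappy
Row 5: (5,0)# 2/2 ok · (5,1)# 3/3 ok · (5,2)# 1/3 unhappy · (5,3)+ 1/3 unhappy · (5,4)# 1/2 unhappy
Unsatisfied: (0,1), (0,2), (0,3), (0,4), (1,0), (1,1), (1,2), (1,3), (1,4), (2,1), (2,2), (3,2), (3,3), (3,4), (4,1), (4,2), (4,3), (4,4), (5,2), (5,3), (5,4) — 21 in total.

21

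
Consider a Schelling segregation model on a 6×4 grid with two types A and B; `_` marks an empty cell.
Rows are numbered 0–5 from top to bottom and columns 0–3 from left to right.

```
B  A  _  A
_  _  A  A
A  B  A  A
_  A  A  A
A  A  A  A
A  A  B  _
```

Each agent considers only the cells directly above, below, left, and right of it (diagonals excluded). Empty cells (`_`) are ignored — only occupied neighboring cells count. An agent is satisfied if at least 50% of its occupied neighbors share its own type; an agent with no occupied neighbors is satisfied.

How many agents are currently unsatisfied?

5

Row 0: (0,0)B 0/1 unhappy · (0,1)A 0/1 unhappy · (0,3)A 1/1 ok
Row 1: (1,2)A 2/2 ok · (1,3)A 3/3 ok
Row 2: (2,0)A 0/1 unhappy · (2,1)B 0/3 unhappy · (2,2)A 3/4 ok · (2,3)A 3/3 ok
Row 3: (3,1)A 2/3 ok · (3,2)A 4/4 ok · (3,3)A 3/3 ok
Row 4: (4,0)A 2/2 ok · (4,1)A 4/4 ok · (4,2)A 3/4 ok · (4,3)A 2/2 ok
Row 5: (5,0)A 2/2 ok · (5,1)A 2/3 ok · (5,2)B 0/2 unhappy
Unsatisfied: (0,0), (0,1), (2,0), (2,1), (5,2) — 5 in total.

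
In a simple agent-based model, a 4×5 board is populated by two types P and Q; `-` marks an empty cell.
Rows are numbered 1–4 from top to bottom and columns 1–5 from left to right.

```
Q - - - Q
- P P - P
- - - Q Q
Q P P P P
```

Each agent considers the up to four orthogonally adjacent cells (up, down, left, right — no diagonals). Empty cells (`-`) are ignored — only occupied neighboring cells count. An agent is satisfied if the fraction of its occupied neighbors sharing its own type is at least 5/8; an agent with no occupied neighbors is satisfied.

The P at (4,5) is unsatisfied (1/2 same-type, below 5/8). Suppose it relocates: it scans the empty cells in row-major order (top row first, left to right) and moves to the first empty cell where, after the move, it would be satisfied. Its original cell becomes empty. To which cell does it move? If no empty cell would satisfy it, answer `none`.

(1,3)

Vacating (4,5). Empty cells in order:
  (1,2): 1/2 same-type → still unsatisfied.
  (1,3): 1/1 same-type → satisfied — stop here.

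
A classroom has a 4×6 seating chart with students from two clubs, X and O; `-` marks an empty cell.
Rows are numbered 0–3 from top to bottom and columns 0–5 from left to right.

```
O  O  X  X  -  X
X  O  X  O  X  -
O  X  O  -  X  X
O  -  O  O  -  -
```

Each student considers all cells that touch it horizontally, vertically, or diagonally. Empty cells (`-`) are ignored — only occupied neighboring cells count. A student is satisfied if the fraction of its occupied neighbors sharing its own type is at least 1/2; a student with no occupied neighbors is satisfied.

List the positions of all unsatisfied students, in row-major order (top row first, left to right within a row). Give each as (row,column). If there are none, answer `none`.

(0,0)O 2/3 ok
(0,1)O 2/5 unhappy
(0,2)X 2/5 unhappy
(0,3)X 3/4 ok
(0,5)X 1/1 ok
(1,0)X 1/5 unhappy
(1,1)O 4/8 ok
(1,2)X 3/7 unhappy
(1,3)O 1/6 unhappy
(1,4)X 4/5 ok
(2,0)O 2/4 ok
(2,1)X 2/7 unhappy
(2,2)O 4/6 ok
(2,4)X 2/4 ok
(2,5)X 2/2 ok
(3,0)O 1/2 ok
(3,2)O 2/3 ok
(3,3)O 2/3 ok

(0,1), (0,2), (1,0), (1,2), (1,3), (2,1)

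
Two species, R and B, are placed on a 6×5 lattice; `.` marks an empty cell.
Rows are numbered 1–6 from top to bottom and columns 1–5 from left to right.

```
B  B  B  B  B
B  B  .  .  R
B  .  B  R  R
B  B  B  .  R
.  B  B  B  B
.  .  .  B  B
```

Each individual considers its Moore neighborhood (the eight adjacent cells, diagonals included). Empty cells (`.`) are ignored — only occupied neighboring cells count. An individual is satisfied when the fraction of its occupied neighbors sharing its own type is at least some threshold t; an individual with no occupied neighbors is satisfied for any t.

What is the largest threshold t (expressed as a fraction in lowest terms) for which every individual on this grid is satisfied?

1/2

Row 1: (1,1)B 3/3 · (1,2)B 4/4 · (1,3)B 3/3 · (1,4)B 2/3 · (1,5)B 1/2
Row 2: (2,1)B 4/4 · (2,2)B 6/6 · (2,5)R 2/4
Row 3: (3,1)B 4/4 · (3,3)B 3/4 · (3,4)R 3/5 · (3,5)R 3/3
Row 4: (4,1)B 3/3 · (4,2)B 6/6 · (4,3)B 5/6 · (4,5)R 2/4
Row 5: (5,2)B 4/4 · (5,3)B 5/5 · (5,4)B 5/6 · (5,5)B 3/4
Row 6: (6,4)B 4/4 · (6,5)B 3/3
The smallest same-type fraction is 1/2 at (1,5), which reduces to 1/2. Any threshold above that leaves this individual unsatisfied.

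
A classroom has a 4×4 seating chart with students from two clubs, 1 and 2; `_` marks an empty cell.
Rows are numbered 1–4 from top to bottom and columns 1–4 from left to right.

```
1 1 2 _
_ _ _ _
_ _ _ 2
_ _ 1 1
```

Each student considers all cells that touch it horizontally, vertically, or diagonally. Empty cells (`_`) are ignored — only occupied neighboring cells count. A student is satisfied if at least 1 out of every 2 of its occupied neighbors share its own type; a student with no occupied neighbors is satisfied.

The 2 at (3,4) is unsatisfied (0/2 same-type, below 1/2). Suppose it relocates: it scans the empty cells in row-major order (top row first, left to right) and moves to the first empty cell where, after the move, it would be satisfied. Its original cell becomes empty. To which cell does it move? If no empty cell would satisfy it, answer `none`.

(1,4)

Vacating (3,4). Empty cells in order:
  (1,4): 1/1 same-type → satisfied — stop here.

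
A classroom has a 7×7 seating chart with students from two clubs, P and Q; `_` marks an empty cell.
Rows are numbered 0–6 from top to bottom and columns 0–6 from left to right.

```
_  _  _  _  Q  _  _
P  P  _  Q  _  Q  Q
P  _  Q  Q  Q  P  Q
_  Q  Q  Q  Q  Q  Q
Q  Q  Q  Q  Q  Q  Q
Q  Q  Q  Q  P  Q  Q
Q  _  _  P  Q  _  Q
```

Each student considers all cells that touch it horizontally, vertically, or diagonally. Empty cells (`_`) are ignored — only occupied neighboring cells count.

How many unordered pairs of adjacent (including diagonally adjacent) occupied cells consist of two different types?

18

Scan each occupied cell's neighbors to the right and below (and the two forward diagonals) so each pair is counted once.
From row 0: 0 unlike of 2 pairs (running 0/2).
From row 1: 3 unlike of 13 pairs (running 3/15).
From row 2: 6 unlike of 19 pairs (running 9/34).
From row 3: 0 unlike of 22 pairs (running 9/56).
From row 4: 3 unlike of 25 pairs (running 12/81).
From row 5: 5 unlike of 16 pairs (running 17/97).
From row 6: 1 unlike of 1 pairs (running 18/98).
Total adjacent occupied pairs: 98; unlike-type pairs: 18.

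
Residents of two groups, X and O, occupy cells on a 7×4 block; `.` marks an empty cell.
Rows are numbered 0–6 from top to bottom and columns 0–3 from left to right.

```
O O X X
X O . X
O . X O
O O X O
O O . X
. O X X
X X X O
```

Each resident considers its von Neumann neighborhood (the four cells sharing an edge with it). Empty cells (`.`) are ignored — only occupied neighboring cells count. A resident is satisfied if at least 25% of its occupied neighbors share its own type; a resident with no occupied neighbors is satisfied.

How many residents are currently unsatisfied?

2

Row 0: (0,0)O 1/2 ✓ · (0,1)O 2/3 ✓ · (0,2)X 1/2 ✓ · (0,3)X 2/2 ✓
Row 1: (1,0)X 0/3 ✗ · (1,1)O 1/2 ✓ · (1,3)X 1/2 ✓
Row 2: (2,0)O 1/2 ✓ · (2,2)X 1/2 ✓ · (2,3)O 1/3 ✓
Row 3: (3,0)O 3/3 ✓ · (3,1)O 2/3 ✓ · (3,2)X 1/3 ✓ · (3,3)O 1/3 ✓
Row 4: (4,0)O 2/2 ✓ · (4,1)O 3/3 ✓ · (4,3)X 1/2 ✓
Row 5: (5,1)O 1/3 ✓ · (5,2)X 2/3 ✓ · (5,3)X 2/3 ✓
Row 6: (6,0)X 1/1 ✓ · (6,1)X 2/3 ✓ · (6,2)X 2/3 ✓ · (6,3)O 0/2 ✗
Unsatisfied: (1,0), (6,3) — 2 in total.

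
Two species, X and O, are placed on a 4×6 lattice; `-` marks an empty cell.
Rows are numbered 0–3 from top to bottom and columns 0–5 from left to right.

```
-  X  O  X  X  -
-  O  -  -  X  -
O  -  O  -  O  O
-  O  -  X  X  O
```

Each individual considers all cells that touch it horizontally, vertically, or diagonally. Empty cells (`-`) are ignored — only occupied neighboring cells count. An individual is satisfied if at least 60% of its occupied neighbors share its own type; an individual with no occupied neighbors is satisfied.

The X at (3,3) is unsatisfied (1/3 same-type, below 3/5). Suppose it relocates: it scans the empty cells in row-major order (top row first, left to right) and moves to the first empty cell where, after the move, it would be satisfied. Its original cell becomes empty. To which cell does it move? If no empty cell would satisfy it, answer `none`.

(0,5)

Vacating (3,3). Empty cells in order:
  (0,0): 1/2 same-type → still unsatisfied.
  (0,5): 2/2 same-type → satisfied — stop here.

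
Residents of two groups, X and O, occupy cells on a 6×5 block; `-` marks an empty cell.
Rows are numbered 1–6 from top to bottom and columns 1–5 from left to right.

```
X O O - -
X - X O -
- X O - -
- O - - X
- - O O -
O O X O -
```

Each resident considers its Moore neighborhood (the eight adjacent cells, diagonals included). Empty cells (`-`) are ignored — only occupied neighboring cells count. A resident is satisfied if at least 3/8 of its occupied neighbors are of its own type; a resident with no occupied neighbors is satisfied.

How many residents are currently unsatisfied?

4

(1,1)X 1/2 satisfied
(1,2)O 1/4 not
(1,3)O 2/3 satisfied
(2,1)X 2/3 satisfied
(2,3)X 1/5 not
(2,4)O 2/3 satisfied
(3,2)X 2/4 satisfied
(3,3)O 2/4 satisfied
(4,2)O 2/3 satisfied
(4,5)X 0/1 not
(5,3)O 4/5 satisfied
(5,4)O 2/4 satisfied
(6,1)O 1/1 satisfied
(6,2)O 2/3 satisfied
(6,3)X 0/4 not
(6,4)O 2/3 satisfied
Unsatisfied: (1,2), (2,3), (4,5), (6,3) — 4 in total.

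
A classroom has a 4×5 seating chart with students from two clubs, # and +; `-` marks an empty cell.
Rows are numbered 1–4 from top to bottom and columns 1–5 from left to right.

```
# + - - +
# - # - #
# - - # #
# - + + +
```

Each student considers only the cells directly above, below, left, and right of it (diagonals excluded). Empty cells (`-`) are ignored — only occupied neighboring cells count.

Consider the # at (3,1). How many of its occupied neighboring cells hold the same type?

2

Occupied neighbors of (3,1): (2,1)=#, (4,1)=#.
Same type (#): 2 of 2.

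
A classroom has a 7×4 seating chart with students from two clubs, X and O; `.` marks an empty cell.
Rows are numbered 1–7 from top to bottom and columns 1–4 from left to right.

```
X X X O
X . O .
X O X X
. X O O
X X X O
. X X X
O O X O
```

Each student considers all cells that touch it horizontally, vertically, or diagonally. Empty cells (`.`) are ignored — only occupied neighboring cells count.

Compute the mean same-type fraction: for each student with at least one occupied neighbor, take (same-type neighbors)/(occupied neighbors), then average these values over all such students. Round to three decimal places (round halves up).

Row 1: (1,1)X 2/2 · (1,2)X 3/4 · (1,3)X 1/3 · (1,4)O 1/2
Row 2: (2,1)X 3/4 · (2,3)O 2/6
Row 3: (3,1)X 2/3 · (3,2)O 2/6 · (3,3)X 2/6 · (3,4)X 1/4
Row 4: (4,2)X 5/7 · (4,3)O 3/8 · (4,4)O 2/5
Row 5: (5,1)X 3/3 · (5,2)X 5/6 · (5,3)X 5/8 · (5,4)O 2/5
Row 6: (6,2)X 5/7 · (6,3)X 5/8 · (6,4)X 3/5
Row 7: (7,1)O 1/2 · (7,2)O 1/4 · (7,3)X 3/5 · (7,4)O 0/3
Sum over 24 students: 2/2 + 3/4 + 1/3 + 1/2 + 3/4 + 2/6 + 2/3 + 2/6 + 2/6 + 1/4 + 5/7 + 3/8 + 2/5 + 3/3 + 5/6 + 5/8 + 2/5 + 5/7 + 5/8 + 3/5 + 1/2 + 1/4 + 3/5 + 0/3 = 2165/168; mean = 2165/168 ÷ 24 = 2165/4032 = 0.536954… → 0.537.

0.537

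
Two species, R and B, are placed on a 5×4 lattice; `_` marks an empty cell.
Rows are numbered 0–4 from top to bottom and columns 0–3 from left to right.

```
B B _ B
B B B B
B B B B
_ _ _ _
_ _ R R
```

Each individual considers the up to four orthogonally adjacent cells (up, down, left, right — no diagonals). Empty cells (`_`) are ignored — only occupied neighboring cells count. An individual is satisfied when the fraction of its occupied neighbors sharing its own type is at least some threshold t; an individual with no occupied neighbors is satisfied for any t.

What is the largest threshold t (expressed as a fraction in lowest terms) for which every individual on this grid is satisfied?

1/1

Row 0: (0,0)B 2/2 · (0,1)B 2/2 · (0,3)B 1/1
Row 1: (1,0)B 3/3 · (1,1)B 4/4 · (1,2)B 3/3 · (1,3)B 3/3
Row 2: (2,0)B 2/2 · (2,1)B 3/3 · (2,2)B 3/3 · (2,3)B 2/2
Row 4: (4,2)R 1/1 · (4,3)R 1/1
The smallest same-type fraction is 2/2 at (0,0), which reduces to 1/1. Any threshold above that leaves this individual unsatisfied.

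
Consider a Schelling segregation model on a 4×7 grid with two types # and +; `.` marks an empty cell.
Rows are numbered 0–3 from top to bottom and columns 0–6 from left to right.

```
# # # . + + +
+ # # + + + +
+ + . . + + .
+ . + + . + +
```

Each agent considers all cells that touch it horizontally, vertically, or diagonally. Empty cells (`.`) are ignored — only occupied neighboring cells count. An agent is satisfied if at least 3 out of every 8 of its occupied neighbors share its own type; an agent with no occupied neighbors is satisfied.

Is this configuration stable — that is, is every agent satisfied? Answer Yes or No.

Yes

(0,0)# 2/3 ✓
(0,1)# 4/5 ✓
(0,2)# 3/4 ✓
(0,4)+ 4/4 ✓
(0,5)+ 5/5 ✓
(0,6)+ 3/3 ✓
(1,0)+ 2/5 ✓
(1,1)# 4/7 ✓
(1,2)# 3/5 ✓
(1,3)+ 3/5 ✓
(1,4)+ 6/6 ✓
(1,5)+ 7/7 ✓
(1,6)+ 4/4 ✓
(2,0)+ 3/4 ✓
(2,1)+ 4/6 ✓
(2,4)+ 6/6 ✓
(2,5)+ 6/6 ✓
(3,0)+ 2/2 ✓
(3,2)+ 2/2 ✓
(3,3)+ 2/2 ✓
(3,5)+ 3/3 ✓
(3,6)+ 2/2 ✓
All meet the threshold, so the configuration is stable.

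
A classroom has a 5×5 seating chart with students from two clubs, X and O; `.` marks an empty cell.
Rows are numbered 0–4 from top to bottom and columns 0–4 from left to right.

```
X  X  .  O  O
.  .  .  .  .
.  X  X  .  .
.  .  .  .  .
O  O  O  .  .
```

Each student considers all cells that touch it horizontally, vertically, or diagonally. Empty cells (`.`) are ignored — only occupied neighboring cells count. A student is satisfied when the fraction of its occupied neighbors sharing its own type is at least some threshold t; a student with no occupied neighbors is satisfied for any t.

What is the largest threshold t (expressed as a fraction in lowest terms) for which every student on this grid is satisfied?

(0,0)X 1/1
(0,1)X 1/1
(0,3)O 1/1
(0,4)O 1/1
(2,1)X 1/1
(2,2)X 1/1
(4,0)O 1/1
(4,1)O 2/2
(4,2)O 1/1
The smallest same-type fraction is 1/1 at (0,0), which reduces to 1/1. Any threshold above that leaves this student unsatisfied.

1/1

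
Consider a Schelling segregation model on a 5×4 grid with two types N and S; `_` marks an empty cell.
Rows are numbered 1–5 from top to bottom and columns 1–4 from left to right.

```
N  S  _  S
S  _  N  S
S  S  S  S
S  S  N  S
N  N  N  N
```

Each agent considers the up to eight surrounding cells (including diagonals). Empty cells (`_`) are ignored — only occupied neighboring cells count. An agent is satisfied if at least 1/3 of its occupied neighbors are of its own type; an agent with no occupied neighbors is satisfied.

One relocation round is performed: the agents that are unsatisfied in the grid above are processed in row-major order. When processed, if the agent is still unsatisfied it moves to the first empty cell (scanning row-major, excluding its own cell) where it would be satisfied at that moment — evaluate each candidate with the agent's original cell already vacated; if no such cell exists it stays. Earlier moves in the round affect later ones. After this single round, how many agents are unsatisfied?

Initially unsatisfied (in order): (1,1), (2,3).
  (1,1): no empty cell satisfies it; stays.
  (2,3): no empty cell satisfies it; stays.
Resulting grid:
N S _ S
S _ N S
S S S S
S S N S
N N N N
Unsatisfied now: (1,1), (2,3).

2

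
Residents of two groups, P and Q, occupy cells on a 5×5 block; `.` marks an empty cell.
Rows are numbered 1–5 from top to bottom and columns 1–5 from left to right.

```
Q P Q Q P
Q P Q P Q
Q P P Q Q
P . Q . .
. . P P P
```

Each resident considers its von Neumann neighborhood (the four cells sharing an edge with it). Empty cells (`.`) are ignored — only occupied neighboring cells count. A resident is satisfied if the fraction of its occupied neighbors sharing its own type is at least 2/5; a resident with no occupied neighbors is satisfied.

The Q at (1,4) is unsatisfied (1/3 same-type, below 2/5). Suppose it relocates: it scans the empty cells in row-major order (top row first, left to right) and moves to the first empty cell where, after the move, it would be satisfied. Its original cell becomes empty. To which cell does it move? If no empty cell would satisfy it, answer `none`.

(4,4)

Vacating (1,4). Empty cells in order:
  (4,2): 1/3 same-type → still unsatisfied.
  (4,4): 2/3 same-type → satisfied — stop here.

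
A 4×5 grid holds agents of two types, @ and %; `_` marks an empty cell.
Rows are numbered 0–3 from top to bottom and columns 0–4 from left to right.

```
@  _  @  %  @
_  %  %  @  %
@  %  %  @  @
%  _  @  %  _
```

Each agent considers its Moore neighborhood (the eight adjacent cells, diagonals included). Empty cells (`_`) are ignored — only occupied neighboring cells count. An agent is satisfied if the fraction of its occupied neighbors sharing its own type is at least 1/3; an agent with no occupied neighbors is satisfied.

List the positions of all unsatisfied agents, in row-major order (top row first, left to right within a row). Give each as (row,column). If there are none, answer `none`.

(0,0)@ 0/1 ✗
(0,2)@ 1/4 ✗
(0,3)% 2/5 ✓
(0,4)@ 1/3 ✓
(1,1)% 3/6 ✓
(1,2)% 4/7 ✓
(1,3)@ 4/8 ✓
(1,4)% 1/5 ✗
(2,0)@ 0/3 ✗
(2,1)% 4/6 ✓
(2,2)% 4/7 ✓
(2,3)@ 3/7 ✓
(2,4)@ 2/4 ✓
(3,0)% 1/2 ✓
(3,2)@ 1/4 ✗
(3,3)% 1/4 ✗

(0,0), (0,2), (1,4), (2,0), (3,2), (3,3)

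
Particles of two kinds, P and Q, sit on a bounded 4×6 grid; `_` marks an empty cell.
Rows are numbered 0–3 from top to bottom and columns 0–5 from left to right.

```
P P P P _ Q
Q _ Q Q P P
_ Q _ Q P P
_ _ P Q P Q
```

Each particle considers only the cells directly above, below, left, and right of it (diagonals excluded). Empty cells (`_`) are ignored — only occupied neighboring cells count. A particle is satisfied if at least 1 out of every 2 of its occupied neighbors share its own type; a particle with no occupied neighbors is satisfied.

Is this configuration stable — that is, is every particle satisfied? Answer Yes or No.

No

(0,0)P 1/2 ✓
(0,1)P 2/2 ✓
(0,2)P 2/3 ✓
(0,3)P 1/2 ✓
(0,5)Q 0/1 ✗
(1,0)Q 0/1 ✗
(1,2)Q 1/2 ✓
(1,3)Q 2/4 ✓
(1,4)P 2/3 ✓
(1,5)P 2/3 ✓
(2,1)Q 0/0 ✓
(2,3)Q 2/3 ✓
(2,4)P 3/4 ✓
(2,5)P 2/3 ✓
(3,2)P 0/1 ✗
(3,3)Q 1/3 ✗
(3,4)P 1/3 ✗
(3,5)Q 0/2 ✗
For instance (0,5) has only 0/1 same-type neighbors, below 1/2.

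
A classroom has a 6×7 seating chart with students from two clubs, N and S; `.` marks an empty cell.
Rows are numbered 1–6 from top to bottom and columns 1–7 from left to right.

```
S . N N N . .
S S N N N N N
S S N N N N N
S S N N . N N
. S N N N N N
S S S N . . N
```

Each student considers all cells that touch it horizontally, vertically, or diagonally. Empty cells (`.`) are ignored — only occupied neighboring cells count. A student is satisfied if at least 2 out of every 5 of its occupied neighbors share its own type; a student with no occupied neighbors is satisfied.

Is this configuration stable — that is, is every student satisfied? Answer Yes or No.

(1,1)S 2/2 satisfied
(1,3)N 3/4 satisfied
(1,4)N 5/5 satisfied
(1,5)N 4/4 satisfied
(2,1)S 4/4 satisfied
(2,2)S 4/7 satisfied
(2,3)N 5/7 satisfied
(2,4)N 8/8 satisfied
(2,5)N 7/7 satisfied
(2,6)N 6/6 satisfied
(2,7)N 3/3 satisfied
(3,1)S 5/5 satisfied
(3,2)S 5/8 satisfied
(3,3)N 5/8 satisfied
(3,4)N 7/7 satisfied
(3,5)N 7/7 satisfied
(3,6)N 7/7 satisfied
(3,7)N 5/5 satisfied
(4,1)S 4/4 satisfied
(4,2)S 4/7 satisfied
(4,3)N 5/8 satisfied
(4,4)N 7/7 satisfied
(4,6)N 7/7 satisfied
(4,7)N 5/5 satisfied
(5,2)S 5/7 satisfied
(5,3)N 4/8 satisfied
(5,4)N 5/6 satisfied
(5,5)N 5/5 satisfied
(5,6)N 5/5 satisfied
(5,7)N 4/4 satisfied
(6,1)S 2/2 satisfied
(6,2)S 3/4 satisfied
(6,3)S 2/5 satisfied
(6,4)N 3/4 satisfied
(6,7)N 2/2 satisfied
All meet the threshold, so the configuration is stable.

Yes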